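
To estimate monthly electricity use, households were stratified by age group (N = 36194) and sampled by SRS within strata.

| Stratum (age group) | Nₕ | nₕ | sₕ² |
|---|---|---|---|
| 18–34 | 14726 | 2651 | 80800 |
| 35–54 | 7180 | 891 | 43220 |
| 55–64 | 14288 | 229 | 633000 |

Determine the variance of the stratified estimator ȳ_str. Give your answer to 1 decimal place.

Var(ȳ_str) = Σₕ Wₕ²(1 − fₕ)sₕ²/nₕ with Wₕ = Nₕ/N, N = 36194.
18–34: Wₕ = 0.40686302; term = 0.40686302²·(1 − 0.18002173)·80800/2651 = 4.1371418.
35–54: Wₕ = 0.19837542; term = 0.19837542²·(1 − 0.12409471)·43220/891 = 1.6720141.
55–64: Wₕ = 0.39476156; term = 0.39476156²·(1 − 0.01602744)·633000/229 = 423.85854.
Sum = 429.6677.

429.7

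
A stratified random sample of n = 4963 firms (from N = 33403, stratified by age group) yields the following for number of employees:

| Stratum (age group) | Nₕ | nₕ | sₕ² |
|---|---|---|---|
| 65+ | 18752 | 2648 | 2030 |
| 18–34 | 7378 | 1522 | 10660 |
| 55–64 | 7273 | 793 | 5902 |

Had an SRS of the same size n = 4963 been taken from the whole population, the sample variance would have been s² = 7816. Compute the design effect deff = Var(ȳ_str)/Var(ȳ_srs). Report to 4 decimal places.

Var(ȳ_str) = Σ Wₕ²(1−fₕ)sₕ²/nₕ with Wₕ = Nₕ/33403:
  65+: (18752/33403)²·(1−2648/18752)·2030/2648 = 0.20748584
  18–34: (7378/33403)²·(1−1522/7378)·10660/1522 = 0.27121351
  55–64: (7273/33403)²·(1−793/7273)·5902/793 = 0.31437186
  → Var(ȳ_str) = 0.79307121.
Var(ȳ_srs) = (1 − 4963/33403)·7816/4963 = 1.340863.
deff = 0.79307121 / 1.340863 = 0.5915.

0.5915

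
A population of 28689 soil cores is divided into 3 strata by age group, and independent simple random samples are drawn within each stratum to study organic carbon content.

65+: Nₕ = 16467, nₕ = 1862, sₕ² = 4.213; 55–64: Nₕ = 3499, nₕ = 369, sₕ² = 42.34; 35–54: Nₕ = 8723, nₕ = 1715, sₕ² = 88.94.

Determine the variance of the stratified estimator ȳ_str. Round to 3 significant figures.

Var(ȳ_str) = Σₕ Wₕ²(1 − fₕ)sₕ²/nₕ with Wₕ = Nₕ/N, N = 28689.
65+: Wₕ = 0.57398306; term = 0.57398306²·(1 − 0.11307463)·4.213/1862 = 6.6114544 × 10^-4.
55–64: Wₕ = 0.12196312; term = 0.12196312²·(1 − 0.10545870)·42.34/369 = 0.0015267993.
35–54: Wₕ = 0.30405382; term = 0.30405382²·(1 − 0.19660667)·88.94/1715 = 0.003851786.
Sum = 0.0060397307.

0.00604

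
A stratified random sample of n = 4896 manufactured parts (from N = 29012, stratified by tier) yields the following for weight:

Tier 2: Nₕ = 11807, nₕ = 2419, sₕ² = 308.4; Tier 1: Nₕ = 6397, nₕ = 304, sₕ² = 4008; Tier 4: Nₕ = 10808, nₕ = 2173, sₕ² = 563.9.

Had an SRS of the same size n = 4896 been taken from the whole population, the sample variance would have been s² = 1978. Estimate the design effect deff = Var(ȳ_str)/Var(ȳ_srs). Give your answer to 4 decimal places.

1.9537

Var(ȳ_str) = Σ Wₕ²(1−fₕ)sₕ²/nₕ with Wₕ = Nₕ/29012:
  Tier 2: (11807/29012)²·(1−2419/11807)·308.4/2419 = 0.016789424
  Tier 1: (6397/29012)²·(1−304/6397)·4008/304 = 0.61052903
  Tier 4: (10808/29012)²·(1−2173/10808)·563.9/2173 = 0.028773634
  → Var(ȳ_str) = 0.65609209.
Var(ȳ_srs) = (1 − 4896/29012)·1978/4896 = 0.33582458.
deff = 0.65609209 / 0.33582458 = 1.9537.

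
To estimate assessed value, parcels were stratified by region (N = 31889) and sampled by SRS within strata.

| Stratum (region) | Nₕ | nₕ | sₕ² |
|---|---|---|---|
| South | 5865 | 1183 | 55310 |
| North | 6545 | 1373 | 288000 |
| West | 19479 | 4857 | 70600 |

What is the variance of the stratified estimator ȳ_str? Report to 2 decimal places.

Var(ȳ_str) = Σₕ Wₕ²(1 − fₕ)sₕ²/nₕ with Wₕ = Nₕ/N, N = 31889.
South: Wₕ = 0.18391922; term = 0.18391922²·(1 − 0.20170503)·55310/1183 = 1.262515.
North: Wₕ = 0.20524319; term = 0.20524319²·(1 − 0.20977846)·288000/1373 = 6.9824578.
West: Wₕ = 0.61083759; term = 0.61083759²·(1 − 0.24934545)·70600/4857 = 4.0712543.
Sum = 12.316227.

12.32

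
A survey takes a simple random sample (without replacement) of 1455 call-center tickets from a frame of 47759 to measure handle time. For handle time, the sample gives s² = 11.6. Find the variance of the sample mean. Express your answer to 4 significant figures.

Under SRS without replacement, Var(ȳ) = (1 − f)·s²/n with f = n/N = 1455/47759 = 0.03046546.
Var(ȳ) = (1 − 0.03046546)·11.6/1455 = 0.96953454·0.0079725086 = 0.0077296224.

0.007730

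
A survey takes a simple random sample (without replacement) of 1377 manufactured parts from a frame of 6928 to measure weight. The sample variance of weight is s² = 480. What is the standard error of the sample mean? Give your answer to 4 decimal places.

0.5285

Under SRS without replacement, Var(ȳ) = (1 − f)·s²/n with f = n/N = 1377/6928 = 0.19875866.
Var(ȳ) = (1 − 0.19875866)·480/1377 = 0.80124134·0.34858388 = 0.27929981.
SE(ȳ) = √(0.27929981) = 0.5285.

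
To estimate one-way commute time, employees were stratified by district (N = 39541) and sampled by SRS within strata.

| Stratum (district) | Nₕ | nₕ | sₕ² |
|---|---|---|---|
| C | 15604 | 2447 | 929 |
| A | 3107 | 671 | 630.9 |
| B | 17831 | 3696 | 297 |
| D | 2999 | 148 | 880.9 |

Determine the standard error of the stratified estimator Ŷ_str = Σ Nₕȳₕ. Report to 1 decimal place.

Var(Ŷ_str) = Σₕ Nₕ²(1 − fₕ)sₕ²/nₕ.
C: 15604²·(1 − 2447/15604)·929/2447 = 7.7942541 × 10^7.
A: 3107²·(1 − 671/3107)·630.9/671 = 7.1163376 × 10^6.
B: 17831²·(1 − 3696/17831)·297/3696 = 2.025331 × 10^7.
D: 2999²·(1 − 148/2999)·880.9/148 = 5.0890718 × 10^7.
Sum = 1.5620291 × 10^8.
SE = √(1.5620291 × 10^8) = 12498.1.

12498.1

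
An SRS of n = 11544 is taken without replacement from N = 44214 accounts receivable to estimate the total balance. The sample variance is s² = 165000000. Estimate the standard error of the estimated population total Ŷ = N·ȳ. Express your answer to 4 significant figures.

Var(Ŷ) = N²·Var(ȳ) = N²·(1 − n/N)·s²/n.
f = 11544/44214 = 0.26109377; Var(ȳ) = 0.73890623·165000000/11544 = 10561.29.
Var(Ŷ) = 44214² · 10561.29 = 2.0646031 × 10^13.
SE(Ŷ) = √(2.0646031 × 10^13) = 4.544 × 10^6.

4.544 × 10^6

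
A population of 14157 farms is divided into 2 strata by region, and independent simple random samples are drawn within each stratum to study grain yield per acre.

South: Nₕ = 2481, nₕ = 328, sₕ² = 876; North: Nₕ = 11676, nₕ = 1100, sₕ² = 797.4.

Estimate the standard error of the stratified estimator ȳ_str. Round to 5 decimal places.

Var(ȳ_str) = Σₕ Wₕ²(1 − fₕ)sₕ²/nₕ with Wₕ = Nₕ/N, N = 14157.
South: Wₕ = 0.17524899; term = 0.17524899²·(1 − 0.13220476)·876/328 = 0.0711801.
North: Wₕ = 0.82475101; term = 0.82475101²·(1 − 0.09421035)·797.4/1100 = 0.44663897.
Sum = 0.51781907.
SE = √(0.51781907) = 0.71960.

0.71960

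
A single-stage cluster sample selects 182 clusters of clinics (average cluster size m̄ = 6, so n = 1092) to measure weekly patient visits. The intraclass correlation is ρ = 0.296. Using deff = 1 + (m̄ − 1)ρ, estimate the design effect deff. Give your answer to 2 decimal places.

2.48

deff = 1 + (6 − 1)·0.296 = 1 + 1.48 = 2.48.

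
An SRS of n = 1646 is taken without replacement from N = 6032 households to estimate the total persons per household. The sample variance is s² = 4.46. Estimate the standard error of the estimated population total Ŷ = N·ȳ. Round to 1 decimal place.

Var(Ŷ) = N²·Var(ȳ) = N²·(1 − n/N)·s²/n.
f = 1646/6032 = 0.27287798; Var(ȳ) = 0.72712202·4.46/1646 = 0.0019702091.
Var(Ŷ) = 6032² · 0.0019702091 = 71686.105.
SE(Ŷ) = √(71686.105) = 267.7.

267.7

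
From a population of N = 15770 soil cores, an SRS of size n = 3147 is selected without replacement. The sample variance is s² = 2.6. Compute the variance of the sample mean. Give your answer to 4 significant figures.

6.613 × 10^-4

Under SRS without replacement, Var(ȳ) = (1 − f)·s²/n with f = n/N = 3147/15770 = 0.19955612.
Var(ȳ) = (1 − 0.19955612)·2.6/3147 = 0.80044388·8.2618367 × 10^-4 = 6.6131366 × 10^-4.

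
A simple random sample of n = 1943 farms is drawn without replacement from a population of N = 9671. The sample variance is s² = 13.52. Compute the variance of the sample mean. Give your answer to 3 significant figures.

Under SRS without replacement, Var(ȳ) = (1 − f)·s²/n with f = n/N = 1943/9671 = 0.20090994.
Var(ȳ) = (1 − 0.20090994)·13.52/1943 = 0.79909006·0.0069583119 = 0.0055603179.

0.00556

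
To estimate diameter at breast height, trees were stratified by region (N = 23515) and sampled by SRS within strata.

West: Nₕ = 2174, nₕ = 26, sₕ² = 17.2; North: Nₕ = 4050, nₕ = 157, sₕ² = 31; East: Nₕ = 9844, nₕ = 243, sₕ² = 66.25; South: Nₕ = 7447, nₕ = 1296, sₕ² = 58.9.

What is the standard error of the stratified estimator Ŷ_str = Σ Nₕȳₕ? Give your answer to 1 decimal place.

5835.4

Var(Ŷ_str) = Σₕ Nₕ²(1 − fₕ)sₕ²/nₕ.
West: 2174²·(1 − 26/2174)·17.2/26 = 3.0892206 × 10^6.
North: 4050²·(1 − 157/4050)·31/157 = 3.1131602 × 10^6.
East: 9844²·(1 − 243/9844)·66.25/243 = 2.5767227 × 10^7.
South: 7447²·(1 − 1296/7447)·58.9/1296 = 2.0817922 × 10^6.
Sum = 3.40514 × 10^7.
SE = √(3.40514 × 10^7) = 5835.4.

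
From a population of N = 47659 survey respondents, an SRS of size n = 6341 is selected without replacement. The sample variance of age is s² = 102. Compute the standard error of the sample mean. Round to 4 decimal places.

Under SRS without replacement, Var(ȳ) = (1 − f)·s²/n with f = n/N = 6341/47659 = 0.13304937.
Var(ȳ) = (1 − 0.13304937)·102/6341 = 0.86695063·0.016085791 = 0.013945587.
SE(ȳ) = √(0.013945587) = 0.1181.

0.1181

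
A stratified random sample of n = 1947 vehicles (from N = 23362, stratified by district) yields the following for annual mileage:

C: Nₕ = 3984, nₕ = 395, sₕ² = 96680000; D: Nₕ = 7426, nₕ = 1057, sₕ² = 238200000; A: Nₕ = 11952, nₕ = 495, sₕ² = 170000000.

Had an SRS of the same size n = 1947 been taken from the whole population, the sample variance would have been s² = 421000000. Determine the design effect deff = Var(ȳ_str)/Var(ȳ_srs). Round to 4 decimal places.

0.5656

Var(ȳ_str) = Σ Wₕ²(1−fₕ)sₕ²/nₕ with Wₕ = Nₕ/23362:
  C: (3984/23362)²·(1−395/3984)·96680000/395 = 6412.2773
  D: (7426/23362)²·(1−1057/7426)·238200000/1057 = 19528.682
  A: (11952/23362)²·(1−495/11952)·170000000/495 = 86165.851
  → Var(ȳ_str) = 112106.81.
Var(ȳ_srs) = (1 − 1947/23362)·421000000/1947 = 198209.38.
deff = 112106.81 / 198209.38 = 0.5656.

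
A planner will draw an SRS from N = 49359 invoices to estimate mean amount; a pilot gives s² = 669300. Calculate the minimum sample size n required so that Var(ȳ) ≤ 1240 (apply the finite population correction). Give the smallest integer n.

534

Without fpc, n₀ = s²/D = 669300/1240 = 539.7581.
With fpc, (1 − n/N)·s²/n ≤ D requires n ≥ n₀/(1 + n₀/N) = 539.7581/(1 + 539.7581/49359) = 533.9195.
Rounding up, n = 534.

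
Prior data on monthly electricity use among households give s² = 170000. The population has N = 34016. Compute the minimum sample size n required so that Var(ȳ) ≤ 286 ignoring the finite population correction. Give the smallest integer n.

595

Without fpc, n₀ = s²/D = 170000/286 = 594.4056.
Rounding up, n = 595.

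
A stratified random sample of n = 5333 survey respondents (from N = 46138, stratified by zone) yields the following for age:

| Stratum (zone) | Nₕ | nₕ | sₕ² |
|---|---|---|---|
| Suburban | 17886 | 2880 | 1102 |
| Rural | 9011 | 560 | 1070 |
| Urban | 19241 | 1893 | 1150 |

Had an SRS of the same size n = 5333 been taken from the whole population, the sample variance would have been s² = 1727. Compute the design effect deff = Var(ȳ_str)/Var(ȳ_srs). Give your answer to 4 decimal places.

0.7397

Var(ȳ_str) = Σ Wₕ²(1−fₕ)sₕ²/nₕ with Wₕ = Nₕ/46138:
  Suburban: (17886/46138)²·(1−2880/17886)·1102/2880 = 0.048244715
  Rural: (9011/46138)²·(1−560/9011)·1070/560 = 0.068353273
  Urban: (19241/46138)²·(1−1893/19241)·1150/1893 = 0.095259161
  → Var(ȳ_str) = 0.21185715.
Var(ȳ_srs) = (1 − 5333/46138)·1727/5333 = 0.28640155.
deff = 0.21185715 / 0.28640155 = 0.7397.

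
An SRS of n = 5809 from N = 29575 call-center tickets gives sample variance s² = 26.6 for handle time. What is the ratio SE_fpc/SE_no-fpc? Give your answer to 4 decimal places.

f = n/N = 5809/29575 = 0.19641589.
SE_no-fpc = √(s²/n) = 0.067669058; SE_fpc = √((1−f)s²/n) = 0.060660474.
Ratio = √(1−f) = 0.89642853.

0.8964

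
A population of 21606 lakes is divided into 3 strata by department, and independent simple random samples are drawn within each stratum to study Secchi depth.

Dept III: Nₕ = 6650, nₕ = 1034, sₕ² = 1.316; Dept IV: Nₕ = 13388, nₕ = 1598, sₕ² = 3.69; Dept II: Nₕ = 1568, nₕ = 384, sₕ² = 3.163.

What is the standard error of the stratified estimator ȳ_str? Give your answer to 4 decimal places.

Var(ȳ_str) = Σₕ Wₕ²(1 − fₕ)sₕ²/nₕ with Wₕ = Nₕ/N, N = 21606.
Dept III: Wₕ = 0.30778487; term = 0.30778487²·(1 − 0.15548872)·1.316/1034 = 1.0182053 × 10^-4.
Dept IV: Wₕ = 0.61964269; term = 0.61964269²·(1 − 0.11936062)·3.69/1598 = 7.8078301 × 10^-4.
Dept II: Wₕ = 0.07257243; term = 0.07257243²·(1 − 0.24489796)·3.163/384 = 3.275797 × 10^-5.
Sum = 9.1536151 × 10^-4.
SE = √(9.1536151 × 10^-4) = 0.0303.

0.0303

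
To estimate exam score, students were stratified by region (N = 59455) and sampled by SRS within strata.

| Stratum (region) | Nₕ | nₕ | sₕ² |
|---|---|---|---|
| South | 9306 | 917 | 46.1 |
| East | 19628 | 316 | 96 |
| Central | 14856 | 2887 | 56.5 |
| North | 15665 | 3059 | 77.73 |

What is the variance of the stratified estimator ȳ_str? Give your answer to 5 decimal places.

Var(ȳ_str) = Σₕ Wₕ²(1 − fₕ)sₕ²/nₕ with Wₕ = Nₕ/N, N = 59455.
South: Wₕ = 0.15652174; term = 0.15652174²·(1 − 0.09853858)·46.1/917 = 0.0011102686.
East: Wₕ = 0.33013203; term = 0.33013203²·(1 − 0.01609945)·96/316 = 0.03257697.
Central: Wₕ = 0.24986965; term = 0.24986965²·(1 − 0.19433226)·56.5/2887 = 9.8442958 × 10^-4.
North: Wₕ = 0.26347658; term = 0.26347658²·(1 − 0.19527609)·77.73/3059 = 0.0014195155.
Sum = 0.036091184.

0.03609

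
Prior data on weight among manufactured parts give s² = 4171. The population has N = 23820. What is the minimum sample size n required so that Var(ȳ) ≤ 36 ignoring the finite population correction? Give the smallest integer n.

116

Without fpc, n₀ = s²/D = 4171/36 = 115.8611.
Rounding up, n = 116.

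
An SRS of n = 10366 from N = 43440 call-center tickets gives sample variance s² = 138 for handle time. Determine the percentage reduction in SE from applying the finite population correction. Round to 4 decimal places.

12.7434

f = n/N = 10366/43440 = 0.23862799.
SE_no-fpc = √(s²/n) = 0.1153809; SE_fpc = √((1−f)s²/n) = 0.10067749.
Ratio = √(1−f) = 0.87256633. Reduction = 100·(1 − 0.87256633) = 12.7434%.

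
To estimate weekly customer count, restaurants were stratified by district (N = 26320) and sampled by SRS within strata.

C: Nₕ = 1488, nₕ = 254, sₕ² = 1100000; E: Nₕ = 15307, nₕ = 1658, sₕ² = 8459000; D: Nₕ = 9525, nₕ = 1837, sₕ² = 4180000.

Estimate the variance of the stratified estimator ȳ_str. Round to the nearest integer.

Var(ȳ_str) = Σₕ Wₕ²(1 − fₕ)sₕ²/nₕ with Wₕ = Nₕ/N, N = 26320.
C: Wₕ = 0.05653495; term = 0.05653495²·(1 − 0.17069892)·1100000/254 = 11.479033.
E: Wₕ = 0.58157295; term = 0.58157295²·(1 − 0.10831646)·8459000/1658 = 1538.6989.
D: Wₕ = 0.36189210; term = 0.36189210²·(1 − 0.19286089)·4180000/1837 = 240.53247.
Sum = 1790.7104.

1791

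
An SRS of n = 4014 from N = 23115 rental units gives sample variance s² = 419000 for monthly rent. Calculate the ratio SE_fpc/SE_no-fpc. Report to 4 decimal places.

f = n/N = 4014/23115 = 0.17365347.
SE_no-fpc = √(s²/n) = 10.216881; SE_fpc = √((1−f)s²/n) = 9.2875129.
Ratio = √(1−f) = 0.90903604.

0.9090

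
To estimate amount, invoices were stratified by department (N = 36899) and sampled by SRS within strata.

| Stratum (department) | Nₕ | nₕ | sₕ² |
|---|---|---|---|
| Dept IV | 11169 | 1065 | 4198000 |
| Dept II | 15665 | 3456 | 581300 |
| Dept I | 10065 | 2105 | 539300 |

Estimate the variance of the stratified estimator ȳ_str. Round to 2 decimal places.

365.42

Var(ȳ_str) = Σₕ Wₕ²(1 − fₕ)sₕ²/nₕ with Wₕ = Nₕ/N, N = 36899.
Dept IV: Wₕ = 0.30269113; term = 0.30269113²·(1 − 0.09535321)·4198000/1065 = 326.71665.
Dept II: Wₕ = 0.42453725; term = 0.42453725²·(1 − 0.22061921)·581300/3456 = 23.626962.
Dept I: Wₕ = 0.27277162; term = 0.27277162²·(1 − 0.20914059)·539300/2105 = 15.075647.
Sum = 365.41926.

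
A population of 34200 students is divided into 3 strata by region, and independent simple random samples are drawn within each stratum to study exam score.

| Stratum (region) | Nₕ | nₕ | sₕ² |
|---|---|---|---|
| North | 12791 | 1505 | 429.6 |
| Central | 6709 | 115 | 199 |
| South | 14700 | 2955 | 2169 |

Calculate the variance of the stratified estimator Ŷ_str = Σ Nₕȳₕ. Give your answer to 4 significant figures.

2.445 × 10^8

Var(Ŷ_str) = Σₕ Nₕ²(1 − fₕ)sₕ²/nₕ.
North: 12791²·(1 − 1505/12791)·429.6/1505 = 4.1207125 × 10^7.
Central: 6709²·(1 − 115/6709)·199/115 = 7.6552957 × 10^7.
South: 14700²·(1 − 2955/14700)·2169/2955 = 1.2672795 × 10^8.
Sum = 2.4448803 × 10^8.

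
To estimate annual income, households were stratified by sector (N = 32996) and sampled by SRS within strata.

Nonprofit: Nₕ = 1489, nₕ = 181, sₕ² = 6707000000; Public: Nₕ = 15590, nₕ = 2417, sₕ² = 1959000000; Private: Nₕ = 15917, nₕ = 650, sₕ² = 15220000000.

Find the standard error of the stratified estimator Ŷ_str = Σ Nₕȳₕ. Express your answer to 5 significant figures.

Var(Ŷ_str) = Σₕ Nₕ²(1 − fₕ)sₕ²/nₕ.
Nonprofit: 1489²·(1 − 181/1489)·6707000000/181 = 7.2169247 × 10^13.
Public: 15590²·(1 − 2417/15590)·1959000000/2417 = 1.6645184 × 10^14.
Private: 15917²·(1 − 650/15917)·15220000000/650 = 5.6900518 × 10^15.
Sum = 5.9286729 × 10^15.
SE = √(5.9286729 × 10^15) = 7.6998 × 10^7.

7.6998 × 10^7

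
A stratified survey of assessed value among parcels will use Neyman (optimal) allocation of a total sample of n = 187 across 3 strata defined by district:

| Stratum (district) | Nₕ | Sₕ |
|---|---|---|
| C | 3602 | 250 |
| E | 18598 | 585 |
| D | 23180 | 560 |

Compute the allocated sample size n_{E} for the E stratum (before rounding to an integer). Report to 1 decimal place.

82.2

Neyman allocation: nₕ = n·NₕSₕ / Σⱼ NⱼSⱼ.
Σ NⱼSⱼ = 3602·250 + 18598·585 + 23180·560 = 2.476113 × 10^7.
n_{E} = 187·18598·585 / (2.476113 × 10^7) = 82.2.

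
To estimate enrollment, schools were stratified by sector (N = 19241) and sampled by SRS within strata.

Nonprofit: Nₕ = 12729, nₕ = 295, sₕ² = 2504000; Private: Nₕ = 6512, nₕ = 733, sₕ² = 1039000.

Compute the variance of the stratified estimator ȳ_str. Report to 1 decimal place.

3772.9

Var(ȳ_str) = Σₕ Wₕ²(1 − fₕ)sₕ²/nₕ with Wₕ = Nₕ/N, N = 19241.
Nonprofit: Wₕ = 0.66155605; term = 0.66155605²·(1 − 0.02317543)·2504000/295 = 3628.7929.
Private: Wₕ = 0.33844395; term = 0.33844395²·(1 − 0.11256143)·1039000/733 = 144.08653.
Sum = 3772.8794.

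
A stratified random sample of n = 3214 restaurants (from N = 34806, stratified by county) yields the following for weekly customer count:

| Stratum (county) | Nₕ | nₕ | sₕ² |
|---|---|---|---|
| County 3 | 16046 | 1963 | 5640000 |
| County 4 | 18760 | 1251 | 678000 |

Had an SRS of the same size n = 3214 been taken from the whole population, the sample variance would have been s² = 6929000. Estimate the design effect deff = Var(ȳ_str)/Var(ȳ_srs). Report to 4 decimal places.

0.3490

Var(ȳ_str) = Σ Wₕ²(1−fₕ)sₕ²/nₕ with Wₕ = Nₕ/34806:
  County 3: (16046/34806)²·(1−1963/16046)·5640000/1963 = 535.93552
  County 4: (18760/34806)²·(1−1251/18760)·678000/1251 = 146.94619
  → Var(ȳ_str) = 682.88171.
Var(ȳ_srs) = (1 − 3214/34806)·6929000/3214 = 1956.8057.
deff = 682.88171 / 1956.8057 = 0.3490.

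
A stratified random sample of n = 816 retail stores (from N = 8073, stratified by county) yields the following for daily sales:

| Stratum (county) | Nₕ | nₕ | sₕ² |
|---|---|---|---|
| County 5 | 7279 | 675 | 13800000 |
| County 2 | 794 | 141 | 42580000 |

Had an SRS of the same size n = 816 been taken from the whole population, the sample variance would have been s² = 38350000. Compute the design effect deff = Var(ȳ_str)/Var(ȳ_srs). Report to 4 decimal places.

0.4138

Var(ȳ_str) = Σ Wₕ²(1−fₕ)sₕ²/nₕ with Wₕ = Nₕ/8073:
  County 5: (7279/8073)²·(1−675/7279)·13800000/675 = 15079.405
  County 2: (794/8073)²·(1−141/794)·42580000/141 = 2402.4277
  → Var(ȳ_str) = 17481.833.
Var(ȳ_srs) = (1 − 816/8073)·38350000/816 = 42247.146.
deff = 17481.833 / 42247.146 = 0.4138.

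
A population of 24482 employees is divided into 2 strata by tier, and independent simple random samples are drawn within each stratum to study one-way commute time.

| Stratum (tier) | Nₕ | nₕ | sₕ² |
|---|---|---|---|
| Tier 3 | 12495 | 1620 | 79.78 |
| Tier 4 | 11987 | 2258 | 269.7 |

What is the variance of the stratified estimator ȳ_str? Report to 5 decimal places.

Var(ȳ_str) = Σₕ Wₕ²(1 − fₕ)sₕ²/nₕ with Wₕ = Nₕ/N, N = 24482.
Tier 3: Wₕ = 0.51037497; term = 0.51037497²·(1 − 0.12965186)·79.78/1620 = 0.011164795.
Tier 4: Wₕ = 0.48962503; term = 0.48962503²·(1 − 0.18837073)·269.7/2258 = 0.023240311.
Sum = 0.034405106.

0.03441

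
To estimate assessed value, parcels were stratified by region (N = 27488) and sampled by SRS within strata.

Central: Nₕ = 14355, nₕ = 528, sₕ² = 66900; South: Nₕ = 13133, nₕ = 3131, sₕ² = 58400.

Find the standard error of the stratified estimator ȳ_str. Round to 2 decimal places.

6.04

Var(ȳ_str) = Σₕ Wₕ²(1 − fₕ)sₕ²/nₕ with Wₕ = Nₕ/N, N = 27488.
Central: Wₕ = 0.52222788; term = 0.52222788²·(1 − 0.03678161)·66900/528 = 33.284119.
South: Wₕ = 0.47777212; term = 0.47777212²·(1 − 0.23840707)·58400/3131 = 3.2426068.
Sum = 36.526726.
SE = √(36.526726) = 6.04.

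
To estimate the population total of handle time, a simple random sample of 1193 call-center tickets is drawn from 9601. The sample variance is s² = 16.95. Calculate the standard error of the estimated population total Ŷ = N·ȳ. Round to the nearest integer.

1071

Var(Ŷ) = N²·Var(ȳ) = N²·(1 − n/N)·s²/n.
f = 1193/9601 = 0.12425789; Var(ȳ) = 0.87574211·16.95/1193 = 0.012442438.
Var(Ŷ) = 9601² · 0.012442438 = 1.146934 × 10^6.
SE(Ŷ) = √(1.146934 × 10^6) = 1071.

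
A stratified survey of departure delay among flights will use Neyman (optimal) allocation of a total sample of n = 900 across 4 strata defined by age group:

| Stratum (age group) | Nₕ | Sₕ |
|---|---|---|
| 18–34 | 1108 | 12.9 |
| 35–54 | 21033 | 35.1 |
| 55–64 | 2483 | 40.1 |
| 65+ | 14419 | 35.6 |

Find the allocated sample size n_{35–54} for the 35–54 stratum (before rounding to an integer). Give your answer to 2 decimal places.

Neyman allocation: nₕ = n·NₕSₕ / Σⱼ NⱼSⱼ.
Σ NⱼSⱼ = 1108·12.9 + 21033·35.1 + 2483·40.1 + 14419·35.6 = 1.3654362 × 10^6.
n_{35–54} = 900·21033·35.1 / (1.3654362 × 10^6) = 486.61.

486.61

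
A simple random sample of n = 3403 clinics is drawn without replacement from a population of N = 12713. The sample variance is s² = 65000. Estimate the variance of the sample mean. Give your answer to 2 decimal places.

Under SRS without replacement, Var(ȳ) = (1 − f)·s²/n with f = n/N = 3403/12713 = 0.26767875.
Var(ȳ) = (1 − 0.26767875)·65000/3403 = 0.73232125·19.100793 = 13.987917.

13.99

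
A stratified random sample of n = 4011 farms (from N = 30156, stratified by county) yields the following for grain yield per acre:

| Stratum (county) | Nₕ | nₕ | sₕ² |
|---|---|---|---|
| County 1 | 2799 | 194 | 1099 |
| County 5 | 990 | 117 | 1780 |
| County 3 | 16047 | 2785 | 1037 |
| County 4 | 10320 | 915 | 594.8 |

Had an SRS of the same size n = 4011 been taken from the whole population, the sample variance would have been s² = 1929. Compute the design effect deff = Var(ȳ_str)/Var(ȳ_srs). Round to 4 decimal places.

0.5190

Var(ȳ_str) = Σ Wₕ²(1−fₕ)sₕ²/nₕ with Wₕ = Nₕ/30156:
  County 1: (2799/30156)²·(1−194/2799)·1099/194 = 0.045421254
  County 5: (990/30156)²·(1−117/990)·1780/117 = 0.014458928
  County 3: (16047/30156)²·(1−2785/16047)·1037/2785 = 0.087138276
  County 4: (10320/30156)²·(1−915/10320)·594.8/915 = 0.069381054
  → Var(ȳ_str) = 0.21639951.
Var(ȳ_srs) = (1 − 4011/30156)·1929/4011 = 0.41696008.
deff = 0.21639951 / 0.41696008 = 0.5190.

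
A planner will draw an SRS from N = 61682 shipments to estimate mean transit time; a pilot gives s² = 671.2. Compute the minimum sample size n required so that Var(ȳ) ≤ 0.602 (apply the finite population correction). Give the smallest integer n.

Without fpc, n₀ = s²/D = 671.2/0.602 = 1114.9502.
With fpc, (1 − n/N)·s²/n ≤ D requires n ≥ n₀/(1 + n₀/N) = 1114.9502/(1 + 1114.9502/61682) = 1095.1544.
Rounding up, n = 1096.

1096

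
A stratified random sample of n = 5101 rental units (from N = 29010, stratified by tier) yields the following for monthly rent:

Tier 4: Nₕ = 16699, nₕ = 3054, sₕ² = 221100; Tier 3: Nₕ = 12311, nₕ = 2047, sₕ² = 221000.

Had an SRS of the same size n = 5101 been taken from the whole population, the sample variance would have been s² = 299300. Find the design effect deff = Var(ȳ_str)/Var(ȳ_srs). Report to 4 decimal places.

0.7406

Var(ȳ_str) = Σ Wₕ²(1−fₕ)sₕ²/nₕ with Wₕ = Nₕ/29010:
  Tier 4: (16699/29010)²·(1−3054/16699)·221100/3054 = 19.601453
  Tier 3: (12311/29010)²·(1−2047/12311)·221000/2047 = 16.210221
  → Var(ȳ_str) = 35.811674.
Var(ȳ_srs) = (1 − 5101/29010)·299300/5101 = 48.357638.
deff = 35.811674 / 48.357638 = 0.7406.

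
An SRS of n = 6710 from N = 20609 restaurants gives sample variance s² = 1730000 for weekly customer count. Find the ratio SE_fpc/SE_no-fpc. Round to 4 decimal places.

0.8212

f = n/N = 6710/20609 = 0.32558591.
SE_no-fpc = √(s²/n) = 16.056903; SE_fpc = √((1−f)s²/n) = 13.186365.
Ratio = √(1−f) = 0.82122719.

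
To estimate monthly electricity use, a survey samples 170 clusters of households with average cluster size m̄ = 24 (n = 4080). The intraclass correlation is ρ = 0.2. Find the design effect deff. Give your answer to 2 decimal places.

deff = 1 + (24 − 1)·0.2 = 1 + 4.6 = 5.6.

5.60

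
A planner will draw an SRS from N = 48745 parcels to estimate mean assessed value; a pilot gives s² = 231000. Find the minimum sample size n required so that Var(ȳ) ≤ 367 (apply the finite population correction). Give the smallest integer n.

Without fpc, n₀ = s²/D = 231000/367 = 629.4278.
With fpc, (1 − n/N)·s²/n ≤ D requires n ≥ n₀/(1 + n₀/N) = 629.4278/(1 + 629.4278/48745) = 621.4038.
Rounding up, n = 622.

622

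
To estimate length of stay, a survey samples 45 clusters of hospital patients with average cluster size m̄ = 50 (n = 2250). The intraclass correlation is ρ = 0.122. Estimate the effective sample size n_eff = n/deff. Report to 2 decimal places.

deff = 1 + (50 − 1)·0.122 = 1 + 5.978 = 6.978.
n_eff = 2250 / 6.978 = 322.44.

322.44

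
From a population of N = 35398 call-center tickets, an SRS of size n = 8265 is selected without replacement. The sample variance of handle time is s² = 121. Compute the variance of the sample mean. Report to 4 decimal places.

Under SRS without replacement, Var(ȳ) = (1 − f)·s²/n with f = n/N = 8265/35398 = 0.23348777.
Var(ȳ) = (1 − 0.23348777)·121/8265 = 0.76651223·0.014640048 = 0.011221776.

0.0112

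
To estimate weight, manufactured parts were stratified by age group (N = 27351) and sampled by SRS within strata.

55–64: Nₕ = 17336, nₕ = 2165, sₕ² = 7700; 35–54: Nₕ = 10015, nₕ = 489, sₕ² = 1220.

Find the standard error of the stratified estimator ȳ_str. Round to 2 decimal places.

Var(ȳ_str) = Σₕ Wₕ²(1 − fₕ)sₕ²/nₕ with Wₕ = Nₕ/N, N = 27351.
55–64: Wₕ = 0.63383423; term = 0.63383423²·(1 − 0.12488463)·7700/2165 = 1.2504016.
35–54: Wₕ = 0.36616577; term = 0.36616577²·(1 − 0.04882676)·1220/489 = 0.31817502.
Sum = 1.5685766.
SE = √(1.5685766) = 1.25.

1.25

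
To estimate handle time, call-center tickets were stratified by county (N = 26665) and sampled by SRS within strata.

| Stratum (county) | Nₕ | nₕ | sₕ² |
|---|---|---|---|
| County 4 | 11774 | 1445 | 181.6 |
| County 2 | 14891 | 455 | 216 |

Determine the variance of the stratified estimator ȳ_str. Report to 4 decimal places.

0.1650

Var(ȳ_str) = Σₕ Wₕ²(1 − fₕ)sₕ²/nₕ with Wₕ = Nₕ/N, N = 26665.
County 4: Wₕ = 0.44155260; term = 0.44155260²·(1 − 0.12272804)·181.6/1445 = 0.021495479.
County 2: Wₕ = 0.55844740; term = 0.55844740²·(1 − 0.03055537)·216/455 = 0.14352578.
Sum = 0.16502126.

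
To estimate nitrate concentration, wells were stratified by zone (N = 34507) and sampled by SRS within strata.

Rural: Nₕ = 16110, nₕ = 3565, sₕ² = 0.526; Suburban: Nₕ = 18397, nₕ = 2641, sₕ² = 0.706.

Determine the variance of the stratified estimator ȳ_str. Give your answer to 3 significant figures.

9.01 × 10^-5

Var(ȳ_str) = Σₕ Wₕ²(1 − fₕ)sₕ²/nₕ with Wₕ = Nₕ/N, N = 34507.
Rural: Wₕ = 0.46686180; term = 0.46686180²·(1 − 0.22129112)·0.526/3565 = 2.5042519 × 10^-5.
Suburban: Wₕ = 0.53313820; term = 0.53313820²·(1 − 0.14355601)·0.706/2641 = 6.5075104 × 10^-5.
Sum = 9.0117623 × 10^-5.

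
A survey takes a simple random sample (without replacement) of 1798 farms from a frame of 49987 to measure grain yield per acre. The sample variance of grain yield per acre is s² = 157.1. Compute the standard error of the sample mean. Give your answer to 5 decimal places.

Under SRS without replacement, Var(ȳ) = (1 − f)·s²/n with f = n/N = 1798/49987 = 0.03596935.
Var(ȳ) = (1 − 0.03596935)·157.1/1798 = 0.96403065·0.087374861 = 0.084232044.
SE(ȳ) = √(0.084232044) = 0.29023.

0.29023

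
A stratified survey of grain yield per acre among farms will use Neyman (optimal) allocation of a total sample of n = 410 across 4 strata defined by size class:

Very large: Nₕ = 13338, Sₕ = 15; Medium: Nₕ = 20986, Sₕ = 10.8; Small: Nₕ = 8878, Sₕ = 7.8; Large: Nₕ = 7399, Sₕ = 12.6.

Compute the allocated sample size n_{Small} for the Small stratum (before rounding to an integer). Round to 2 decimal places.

48.19

Neyman allocation: nₕ = n·NₕSₕ / Σⱼ NⱼSⱼ.
Σ NⱼSⱼ = 13338·15 + 20986·10.8 + 8878·7.8 + 7399·12.6 = 589194.6.
n_{Small} = 410·8878·7.8 / 589194.6 = 48.19.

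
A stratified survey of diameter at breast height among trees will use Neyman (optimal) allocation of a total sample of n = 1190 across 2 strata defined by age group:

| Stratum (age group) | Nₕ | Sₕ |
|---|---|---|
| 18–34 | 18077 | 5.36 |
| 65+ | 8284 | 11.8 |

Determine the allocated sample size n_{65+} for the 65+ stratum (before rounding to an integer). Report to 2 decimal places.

597.62

Neyman allocation: nₕ = n·NₕSₕ / Σⱼ NⱼSⱼ.
Σ NⱼSⱼ = 18077·5.36 + 8284·11.8 = 194643.92.
n_{65+} = 1190·8284·11.8 / 194643.92 = 597.62.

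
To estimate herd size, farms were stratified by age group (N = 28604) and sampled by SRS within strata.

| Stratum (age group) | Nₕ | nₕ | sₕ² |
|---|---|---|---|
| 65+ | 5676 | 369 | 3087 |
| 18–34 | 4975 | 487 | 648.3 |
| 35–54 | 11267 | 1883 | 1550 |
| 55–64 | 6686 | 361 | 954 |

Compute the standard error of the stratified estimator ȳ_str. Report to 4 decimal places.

Var(ȳ_str) = Σₕ Wₕ²(1 − fₕ)sₕ²/nₕ with Wₕ = Nₕ/N, N = 28604.
65+: Wₕ = 0.19843379; term = 0.19843379²·(1 − 0.06501057)·3087/369 = 0.30799821.
18–34: Wₕ = 0.17392672; term = 0.17392672²·(1 − 0.09788945)·648.3/487 = 0.03632783.
35–54: Wₕ = 0.39389596; term = 0.39389596²·(1 − 0.16712523)·1550/1883 = 0.10637122.
55–64: Wₕ = 0.23374353; term = 0.23374353²·(1 − 0.05399342)·954/361 = 0.13658863.
Sum = 0.58728589.
SE = √(0.58728589) = 0.7663.

0.7663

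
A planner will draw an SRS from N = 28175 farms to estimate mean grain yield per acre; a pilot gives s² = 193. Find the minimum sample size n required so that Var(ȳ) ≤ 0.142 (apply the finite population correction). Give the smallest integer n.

1297

Without fpc, n₀ = s²/D = 193/0.142 = 1359.1549.
With fpc, (1 − n/N)·s²/n ≤ D requires n ≥ n₀/(1 + n₀/N) = 1359.1549/(1 + 1359.1549/28175) = 1296.6069.
Rounding up, n = 1297.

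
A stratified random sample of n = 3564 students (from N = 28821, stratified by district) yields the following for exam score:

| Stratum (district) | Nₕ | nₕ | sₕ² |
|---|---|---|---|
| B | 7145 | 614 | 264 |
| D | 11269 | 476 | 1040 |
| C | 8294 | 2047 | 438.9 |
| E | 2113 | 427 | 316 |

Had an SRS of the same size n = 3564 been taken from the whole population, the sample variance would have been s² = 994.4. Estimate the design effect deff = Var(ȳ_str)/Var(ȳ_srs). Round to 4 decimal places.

Var(ȳ_str) = Σ Wₕ²(1−fₕ)sₕ²/nₕ with Wₕ = Nₕ/28821:
  B: (7145/28821)²·(1−614/7145)·264/614 = 0.024154574
  D: (11269/28821)²·(1−476/11269)·1040/476 = 0.31991592
  C: (8294/28821)²·(1−2047/8294)·438.9/2047 = 0.013374119
  E: (2113/28821)²·(1−427/2113)·316/427 = 0.0031739361
  → Var(ȳ_str) = 0.36061855.
Var(ȳ_srs) = (1 − 3564/28821)·994.4/3564 = 0.24450973.
deff = 0.36061855 / 0.24450973 = 1.4749.

1.4749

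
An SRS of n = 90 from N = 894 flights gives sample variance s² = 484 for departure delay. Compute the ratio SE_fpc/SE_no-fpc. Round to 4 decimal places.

0.9483

f = n/N = 90/894 = 0.10067114.
SE_no-fpc = √(s²/n) = 2.3190036; SE_fpc = √((1−f)s²/n) = 2.1991796.
Ratio = √(1−f) = 0.94832951.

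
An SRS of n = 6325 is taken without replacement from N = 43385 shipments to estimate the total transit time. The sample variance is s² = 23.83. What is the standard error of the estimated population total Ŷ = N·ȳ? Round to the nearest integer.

Var(Ŷ) = N²·Var(ȳ) = N²·(1 − n/N)·s²/n.
f = 6325/43385 = 0.14578771; Var(ȳ) = 0.85421229·23.83/6325 = 0.0032183208.
Var(Ŷ) = 43385² · 0.0032183208 = 6.0577108 × 10^6.
SE(Ŷ) = √(6.0577108 × 10^6) = 2461.

2461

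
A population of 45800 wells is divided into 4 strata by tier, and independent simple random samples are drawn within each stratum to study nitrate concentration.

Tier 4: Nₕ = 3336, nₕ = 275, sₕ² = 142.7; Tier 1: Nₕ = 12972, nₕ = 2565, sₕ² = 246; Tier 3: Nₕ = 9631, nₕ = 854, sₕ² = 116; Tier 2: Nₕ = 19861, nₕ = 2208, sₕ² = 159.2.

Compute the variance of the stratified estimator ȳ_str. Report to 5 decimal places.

Var(ȳ_str) = Σₕ Wₕ²(1 − fₕ)sₕ²/nₕ with Wₕ = Nₕ/N, N = 45800.
Tier 4: Wₕ = 0.07283843; term = 0.07283843²·(1 − 0.08243405)·142.7/275 = 0.0025260951.
Tier 1: Wₕ = 0.28323144; term = 0.28323144²·(1 − 0.19773358)·246/2565 = 0.006172332.
Tier 3: Wₕ = 0.21028384; term = 0.21028384²·(1 − 0.08867200)·116/854 = 0.0054737712.
Tier 2: Wₕ = 0.43364629; term = 0.43364629²·(1 − 0.11117265)·159.2/2208 = 0.012051266.
Sum = 0.026223464.

0.02622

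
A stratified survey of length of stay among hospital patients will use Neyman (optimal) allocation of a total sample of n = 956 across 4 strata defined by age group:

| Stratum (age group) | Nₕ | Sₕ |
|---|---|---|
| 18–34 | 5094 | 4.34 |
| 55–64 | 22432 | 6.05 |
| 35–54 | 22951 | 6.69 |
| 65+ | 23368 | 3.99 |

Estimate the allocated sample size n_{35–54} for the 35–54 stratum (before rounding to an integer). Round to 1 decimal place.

Neyman allocation: nₕ = n·NₕSₕ / Σⱼ NⱼSⱼ.
Σ NⱼSⱼ = 5094·4.34 + 22432·6.05 + 22951·6.69 + 23368·3.99 = 404602.07.
n_{35–54} = 956·22951·6.69 / 404602.07 = 362.8.

362.8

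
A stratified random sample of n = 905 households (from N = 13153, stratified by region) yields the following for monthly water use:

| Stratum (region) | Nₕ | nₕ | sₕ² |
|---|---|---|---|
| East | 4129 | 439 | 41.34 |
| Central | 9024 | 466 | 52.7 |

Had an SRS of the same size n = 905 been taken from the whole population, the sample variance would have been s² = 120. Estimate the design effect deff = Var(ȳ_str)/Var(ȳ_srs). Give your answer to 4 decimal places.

0.4760

Var(ȳ_str) = Σ Wₕ²(1−fₕ)sₕ²/nₕ with Wₕ = Nₕ/13153:
  East: (4129/13153)²·(1−439/4129)·41.34/439 = 0.0082933035
  Central: (9024/13153)²·(1−466/9024)·52.7/466 = 0.050483148
  → Var(ȳ_str) = 0.058776452.
Var(ȳ_srs) = (1 − 905/13153)·120/905 = 0.12347329.
deff = 0.058776452 / 0.12347329 = 0.4760.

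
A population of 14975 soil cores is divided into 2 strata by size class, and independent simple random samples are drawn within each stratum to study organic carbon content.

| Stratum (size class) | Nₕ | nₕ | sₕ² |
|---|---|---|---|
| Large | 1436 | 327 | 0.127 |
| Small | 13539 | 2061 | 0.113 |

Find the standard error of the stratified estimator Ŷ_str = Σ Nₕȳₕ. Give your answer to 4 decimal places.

Var(Ŷ_str) = Σₕ Nₕ²(1 − fₕ)sₕ²/nₕ.
Large: 1436²·(1 − 327/1436)·0.127/327 = 618.5032.
Small: 13539²·(1 − 2061/13539)·0.113/2061 = 8520.2681.
Sum = 9138.7713.
SE = √(9138.7713) = 95.5969.

95.5969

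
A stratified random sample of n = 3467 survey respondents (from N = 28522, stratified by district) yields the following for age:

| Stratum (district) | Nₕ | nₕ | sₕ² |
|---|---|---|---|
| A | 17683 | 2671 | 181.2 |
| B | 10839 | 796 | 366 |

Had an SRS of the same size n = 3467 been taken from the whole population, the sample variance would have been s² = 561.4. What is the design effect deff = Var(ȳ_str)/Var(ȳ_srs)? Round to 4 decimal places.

0.5882

Var(ȳ_str) = Σ Wₕ²(1−fₕ)sₕ²/nₕ with Wₕ = Nₕ/28522:
  A: (17683/28522)²·(1−2671/17683)·181.2/2671 = 0.022137005
  B: (10839/28522)²·(1−796/10839)·366/796 = 0.061526292
  → Var(ȳ_str) = 0.083663297.
Var(ȳ_srs) = (1 − 3467/28522)·561.4/3467 = 0.14224369.
deff = 0.083663297 / 0.14224369 = 0.5882.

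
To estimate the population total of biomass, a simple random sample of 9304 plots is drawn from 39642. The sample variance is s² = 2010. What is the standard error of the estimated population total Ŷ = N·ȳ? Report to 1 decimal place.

16118.9

Var(Ŷ) = N²·Var(ȳ) = N²·(1 − n/N)·s²/n.
f = 9304/39642 = 0.23470057; Var(ȳ) = 0.76529943·2010/9304 = 0.16533231.
Var(Ŷ) = 39642² · 0.16533231 = 2.5981777 × 10^8.
SE(Ŷ) = √(2.5981777 × 10^8) = 16118.9.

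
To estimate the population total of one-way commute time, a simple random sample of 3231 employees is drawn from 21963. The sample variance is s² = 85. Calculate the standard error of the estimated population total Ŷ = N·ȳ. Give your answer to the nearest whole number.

3290

Var(Ŷ) = N²·Var(ȳ) = N²·(1 − n/N)·s²/n.
f = 3231/21963 = 0.14711105; Var(ȳ) = 0.85288895·85/3231 = 0.022437499.
Var(Ŷ) = 21963² · 0.022437499 = 1.0823252 × 10^7.
SE(Ŷ) = √(1.0823252 × 10^7) = 3290.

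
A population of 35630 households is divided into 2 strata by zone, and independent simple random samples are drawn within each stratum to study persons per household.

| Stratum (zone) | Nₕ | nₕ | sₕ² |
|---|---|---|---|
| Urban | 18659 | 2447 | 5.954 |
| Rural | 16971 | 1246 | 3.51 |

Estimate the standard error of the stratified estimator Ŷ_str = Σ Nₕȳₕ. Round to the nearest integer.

Var(Ŷ_str) = Σₕ Nₕ²(1 − fₕ)sₕ²/nₕ.
Urban: 18659²·(1 − 2447/18659)·5.954/2447 = 736037.3.
Rural: 16971²·(1 − 1246/16971)·3.51/1246 = 751773.76.
Sum = 1.4878111 × 10^6.
SE = √(1.4878111 × 10^6) = 1220.

1220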